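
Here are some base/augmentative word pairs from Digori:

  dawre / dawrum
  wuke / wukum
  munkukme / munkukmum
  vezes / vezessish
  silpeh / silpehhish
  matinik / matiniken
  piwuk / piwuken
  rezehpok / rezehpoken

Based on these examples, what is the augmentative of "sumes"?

sumessish

dawre and vezes both have last vowel 'e' yet inflect differently (dawrum, vezessish), so the last vowel is not what conditions the rule; the final letter is.
"sumes" ends in -s. The one such stem in the data (vezes → vezessish) doubles the final consonant and adds -ish (as does silpeh), so the same rule applies.
The other patterns: stems ending in -e drop the final letter and add -um; stems ending in -k add -en.
So sumes → sumessish.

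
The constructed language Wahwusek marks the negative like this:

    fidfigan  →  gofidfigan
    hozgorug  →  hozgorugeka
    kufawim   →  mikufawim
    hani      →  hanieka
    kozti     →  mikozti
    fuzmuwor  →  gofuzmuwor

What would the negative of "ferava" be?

"ferava" begins with f-. The stems beginning with f- (fidfigan → gofidfigan, fuzmuwor → gofuzmuwor) add the prefix go-.
The other patterns: stems beginning with k- add the prefix mi-; stems beginning with h- add -eka.
So ferava → goferava.

goferava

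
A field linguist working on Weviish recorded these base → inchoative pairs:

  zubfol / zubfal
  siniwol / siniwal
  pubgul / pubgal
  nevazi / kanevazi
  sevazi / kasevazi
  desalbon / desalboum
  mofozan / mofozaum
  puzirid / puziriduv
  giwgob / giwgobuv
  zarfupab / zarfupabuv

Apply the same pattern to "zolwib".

"zolwib" ends in -b. The stems ending in -b (giwgob → giwgobuv, zarfupab → zarfupabuv) add -uv.
The other patterns: stems ending in -l change the last vowel to 'a'; stems ending in -i add the prefix ka-; stems ending in -n drop the final letter and add -um.
So zolwib → zolwibuv.

zolwibuv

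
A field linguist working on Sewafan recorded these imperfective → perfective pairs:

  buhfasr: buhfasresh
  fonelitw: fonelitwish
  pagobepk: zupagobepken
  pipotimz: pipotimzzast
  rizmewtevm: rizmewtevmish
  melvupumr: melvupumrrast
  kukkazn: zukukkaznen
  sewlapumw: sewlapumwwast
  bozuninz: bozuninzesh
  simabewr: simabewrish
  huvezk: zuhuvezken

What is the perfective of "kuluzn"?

buhfasr and melvupumr both end in -r yet inflect differently (buhfasresh, melvupumrrast), so the final letter is not what conditions the rule; the second-to-last letter is.
"kuluzn" has second-to-last letter 'z'. The stems whose second-to-last letter is 'z' (huvezk → zuhuvezken, kukkazn → zukukkaznen) add zu- … -en around the stem.
The other patterns: stems whose second-to-last letter is 'n' or 's' add -esh; stems whose second-to-last letter is 'm' double the final consonant and add -ast; stems whose second-to-last letter is 't', 'v' or 'w' add -ish.
So kuluzn → zukuluznen.

zukuluznen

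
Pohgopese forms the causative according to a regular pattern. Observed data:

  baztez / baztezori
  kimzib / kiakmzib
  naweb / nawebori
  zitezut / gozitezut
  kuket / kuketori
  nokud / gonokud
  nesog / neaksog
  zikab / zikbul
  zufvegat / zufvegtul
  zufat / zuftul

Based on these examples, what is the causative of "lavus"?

golavus

zitezut and zufvegat both end in -t yet inflect differently (gozitezut, zufvegtul), so the final letter is not what conditions the rule; the last vowel is.
"lavus" has last vowel 'u'. The stems whose last vowel is 'u' (nokud → gonokud, zitezut → gozitezut) add the prefix go-.
The other patterns: stems whose last vowel is 'a' delete the last vowel and add -ul; stems whose last vowel is 'e' add -ori; stems whose last vowel is 'i' or 'o' insert -ak- after the first vowel.
So lavus → golavus.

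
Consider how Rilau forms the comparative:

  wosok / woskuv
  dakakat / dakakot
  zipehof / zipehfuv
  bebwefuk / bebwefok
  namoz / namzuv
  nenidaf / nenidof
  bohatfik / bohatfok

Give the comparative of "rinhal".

rinhol

zipehof and nenidaf both end in -f yet inflect differently (zipehfuv, nenidof), so the final letter is not what conditions the rule; the last vowel is.
"rinhal" has last vowel 'a'. The stems whose last vowel is 'a' (nenidaf → nenidof, dakakat → dakakot) change the last vowel to 'o'.
The other pattern: stems whose last vowel is 'o' delete the last vowel and add -uv.
So rinhal → rinhol.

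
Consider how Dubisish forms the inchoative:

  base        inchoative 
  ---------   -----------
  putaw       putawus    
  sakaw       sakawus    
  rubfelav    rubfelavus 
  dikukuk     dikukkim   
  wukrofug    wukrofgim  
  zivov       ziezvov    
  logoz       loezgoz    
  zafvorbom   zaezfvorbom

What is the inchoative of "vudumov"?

vuezdumov

"vudumov" has last vowel 'o'. The stems whose last vowel is 'o' (zivov → ziezvov, logoz → loezgoz, zafvorbom → zaezfvorbom) insert -ez- after the first vowel.
The other patterns: stems whose last vowel is 'a' add -us; stems whose last vowel is 'u' delete the last vowel and add -im.
So vudumov → vuezdumov.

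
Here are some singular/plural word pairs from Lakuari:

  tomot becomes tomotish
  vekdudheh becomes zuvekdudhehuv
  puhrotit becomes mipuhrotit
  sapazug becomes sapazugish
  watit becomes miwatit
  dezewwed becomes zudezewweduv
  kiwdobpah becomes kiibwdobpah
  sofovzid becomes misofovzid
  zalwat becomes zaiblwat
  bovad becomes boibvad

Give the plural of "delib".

midelib

vekdudheh and kiwdobpah both end in -h yet inflect differently (zuvekdudhehuv, kiibwdobpah), so the final letter is not what conditions the rule; the last vowel is.
"delib" has last vowel 'i'. The stems whose last vowel is 'i' (sofovzid → misofovzid, puhrotit → mipuhrotit, watit → miwatit) add the prefix mi-.
So delib → midelib.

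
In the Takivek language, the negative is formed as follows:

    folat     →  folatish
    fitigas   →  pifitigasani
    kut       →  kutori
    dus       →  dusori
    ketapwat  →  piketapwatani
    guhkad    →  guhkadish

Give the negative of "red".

"red" has 1 vowel. The stems with 1 vowel (dus → dusori, kut → kutori) add -ori.
The other patterns: stems with 2 vowels add -ish; stems with 3 vowels add pi- … -ani around the stem.
So red → redori.

redori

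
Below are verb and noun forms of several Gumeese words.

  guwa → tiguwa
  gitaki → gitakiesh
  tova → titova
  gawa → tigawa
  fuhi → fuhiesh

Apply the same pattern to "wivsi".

"wivsi" ends in -i. The stems ending in -i (gitaki → gitakiesh, fuhi → fuhiesh) add -esh.
The other pattern: stems ending in -a add the prefix ti-.
So wivsi → wivsiesh.

wivsiesh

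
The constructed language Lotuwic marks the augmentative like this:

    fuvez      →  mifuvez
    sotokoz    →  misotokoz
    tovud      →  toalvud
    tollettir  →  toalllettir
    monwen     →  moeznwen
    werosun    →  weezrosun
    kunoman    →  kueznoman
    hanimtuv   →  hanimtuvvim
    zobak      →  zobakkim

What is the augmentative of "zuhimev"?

zuhimevvim

fuvez and monwen both have last vowel 'e' yet inflect differently (mifuvez, moeznwen), so the last vowel is not what conditions the rule; the final letter is.
"zuhimev" ends in -v. The one such stem in the data (hanimtuv → hanimtuvvim) doubles the final consonant and adds -im (as does zobak), so the same rule applies.
So zuhimev → zuhimevvim.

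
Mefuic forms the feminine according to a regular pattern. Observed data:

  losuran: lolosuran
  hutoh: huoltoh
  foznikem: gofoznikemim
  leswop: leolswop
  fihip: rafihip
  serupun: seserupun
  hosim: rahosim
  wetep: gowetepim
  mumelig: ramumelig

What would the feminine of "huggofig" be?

leswop and fihip both end in -p yet inflect differently (leolswop, rafihip), so the final letter is not what conditions the rule; the last vowel is.
"huggofig" has last vowel 'i'. The stems whose last vowel is 'i' (mumelig → ramumelig, fihip → rafihip, hosim → rahosim) add the prefix ra-.
The other patterns: stems whose last vowel is 'o' insert -ol- after the first vowel; stems whose last vowel is 'e' add go- … -im around the stem; stems whose last vowel is 'a' or 'u' repeat the first consonant+vowel as a prefix.
So huggofig → rahuggofig.

rahuggofig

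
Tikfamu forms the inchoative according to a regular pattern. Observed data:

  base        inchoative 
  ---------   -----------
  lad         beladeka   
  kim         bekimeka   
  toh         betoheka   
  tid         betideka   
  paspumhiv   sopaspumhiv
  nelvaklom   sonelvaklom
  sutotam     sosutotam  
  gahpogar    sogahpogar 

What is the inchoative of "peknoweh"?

sopeknoweh

kim and nelvaklom both end in -m yet inflect differently (bekimeka, sonelvaklom), so the final letter is not what conditions the rule; the number of vowels is.
"peknoweh" has 3 vowels. The stems with 3 vowels (paspumhiv → sopaspumhiv, nelvaklom → sonelvaklom, sutotam → sosutotam) add the prefix so-.
The other pattern: stems with 1 vowel add be- … -eka around the stem.
So peknoweh → sopeknoweh.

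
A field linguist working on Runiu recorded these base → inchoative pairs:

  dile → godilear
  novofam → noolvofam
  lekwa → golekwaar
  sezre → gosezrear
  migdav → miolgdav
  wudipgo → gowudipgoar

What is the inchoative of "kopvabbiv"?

"kopvabbiv" ends in a consonant. The stems ending in a consonant (migdav → miolgdav, novofam → noolvofam) insert -ol- after the first vowel.
So kopvabbiv → koolpvabbiv.

koolpvabbiv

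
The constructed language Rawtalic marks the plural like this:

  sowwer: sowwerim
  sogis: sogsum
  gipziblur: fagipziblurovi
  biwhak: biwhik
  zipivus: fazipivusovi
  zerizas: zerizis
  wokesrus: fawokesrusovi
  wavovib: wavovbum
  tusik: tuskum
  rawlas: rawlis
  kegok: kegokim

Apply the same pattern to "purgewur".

fapurgewurovi

"purgewur" has last vowel 'u'. The stems whose last vowel is 'u' (zipivus → fazipivusovi, wokesrus → fawokesrusovi, gipziblur → fagipziblurovi) add fa- … -ovi around the stem.
The other patterns: stems whose last vowel is 'a' change the last vowel to 'i'; stems whose last vowel is 'e' or 'o' add -im; stems whose last vowel is 'i' delete the last vowel and add -um.
So purgewur → fapurgewurovi.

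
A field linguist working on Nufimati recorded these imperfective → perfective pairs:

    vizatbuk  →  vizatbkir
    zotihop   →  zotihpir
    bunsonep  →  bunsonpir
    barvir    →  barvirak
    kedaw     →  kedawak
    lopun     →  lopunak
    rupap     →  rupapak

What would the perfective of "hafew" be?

hafewak

zotihop and rupap both end in -p yet inflect differently (zotihpir, rupapak), so the final letter is not what conditions the rule; the number of vowels is.
"hafew" has 2 vowels. The stems with 2 vowels (barvir → barvirak, kedaw → kedawak, lopun → lopunak) add -ak.
The other pattern: stems with 3 vowels delete the last vowel and add -ir.
So hafew → hafewak.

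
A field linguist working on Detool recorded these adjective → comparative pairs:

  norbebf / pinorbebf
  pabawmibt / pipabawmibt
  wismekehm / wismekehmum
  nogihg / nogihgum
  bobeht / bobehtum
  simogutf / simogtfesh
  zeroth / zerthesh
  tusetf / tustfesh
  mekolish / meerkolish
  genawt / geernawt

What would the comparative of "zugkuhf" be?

zugkuhfum

pabawmibt and bobeht both end in -t yet inflect differently (pipabawmibt, bobehtum), so the final letter is not what conditions the rule; the second-to-last letter is.
"zugkuhf" has second-to-last letter 'h'. The stems whose second-to-last letter is 'h' (wismekehm → wismekehmum, nogihg → nogihgum, bobeht → bobehtum) add -um.
The other patterns: stems whose second-to-last letter is 'b' add the prefix pi-; stems whose second-to-last letter is 't' delete the last vowel and add -esh; stems whose second-to-last letter is 's' or 'w' insert -er- after the first vowel.
So zugkuhf → zugkuhfum.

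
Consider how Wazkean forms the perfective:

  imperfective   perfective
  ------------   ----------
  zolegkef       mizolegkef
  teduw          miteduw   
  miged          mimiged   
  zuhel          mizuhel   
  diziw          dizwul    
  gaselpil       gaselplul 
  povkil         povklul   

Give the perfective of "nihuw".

minihuw

teduw and diziw both end in -w yet inflect differently (miteduw, dizwul), so the final letter is not what conditions the rule; the last vowel is.
"nihuw" has last vowel 'u'. The one such stem in the data (teduw → miteduw) adds the prefix mi-, so the same rule applies.
So nihuw → minihuw.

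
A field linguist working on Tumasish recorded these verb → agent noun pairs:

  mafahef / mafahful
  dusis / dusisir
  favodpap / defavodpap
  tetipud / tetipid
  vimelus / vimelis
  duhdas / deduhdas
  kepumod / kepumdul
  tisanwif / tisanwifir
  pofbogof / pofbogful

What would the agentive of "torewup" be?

torewip

dusis and vimelus both end in -s yet inflect differently (dusisir, vimelis), so the final letter is not what conditions the rule; the last vowel is.
"torewup" has last vowel 'u'. The stems whose last vowel is 'u' (tetipud → tetipid, vimelus → vimelis) change the last vowel to 'i'.
So torewup → torewip.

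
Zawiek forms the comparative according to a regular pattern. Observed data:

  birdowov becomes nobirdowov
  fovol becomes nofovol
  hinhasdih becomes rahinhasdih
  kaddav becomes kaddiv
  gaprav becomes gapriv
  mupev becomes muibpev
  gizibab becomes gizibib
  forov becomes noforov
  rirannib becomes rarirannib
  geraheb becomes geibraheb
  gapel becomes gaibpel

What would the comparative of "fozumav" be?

fovol and gapel both end in -l yet inflect differently (nofovol, gaibpel), so the final letter is not what conditions the rule; the last vowel is.
"fozumav" has last vowel 'a'. The stems whose last vowel is 'a' (kaddav → kaddiv, gizibab → gizibib, gaprav → gapriv) change the last vowel to 'i'.
So fozumav → fozumiv.

fozumiv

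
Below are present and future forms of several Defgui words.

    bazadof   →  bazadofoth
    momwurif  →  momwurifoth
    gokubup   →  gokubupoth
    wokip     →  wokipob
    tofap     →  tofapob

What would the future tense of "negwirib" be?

gokubup and wokip both end in -p yet inflect differently (gokubupoth, wokipob), so the final letter is not what conditions the rule; the number of vowels is.
"negwirib" has 3 vowels. The stems with 3 vowels (bazadof → bazadofoth, momwurif → momwurifoth, gokubup → gokubupoth) add -oth.
So negwirib → negwiriboth.

negwiriboth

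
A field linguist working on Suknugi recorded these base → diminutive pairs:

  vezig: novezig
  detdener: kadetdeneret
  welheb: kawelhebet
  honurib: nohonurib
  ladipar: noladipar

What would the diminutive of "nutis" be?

nonutis

"nutis" has last vowel 'i'. The stems whose last vowel is 'i' (honurib → nohonurib, vezig → novezig) add the prefix no-.
So nutis → nonutis.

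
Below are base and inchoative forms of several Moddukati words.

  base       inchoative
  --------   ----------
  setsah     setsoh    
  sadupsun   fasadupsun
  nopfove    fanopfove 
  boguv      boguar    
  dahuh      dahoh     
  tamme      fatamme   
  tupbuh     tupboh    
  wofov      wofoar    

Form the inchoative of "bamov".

"bamov" ends in -v. The stems ending in -v (wofov → wofoar, boguv → boguar) drop the final letter and add -ar.
The other patterns: stems ending in -h change the last vowel to 'o'; stems ending in -e or -n add the prefix fa-.
So bamov → bamoar.

bamoar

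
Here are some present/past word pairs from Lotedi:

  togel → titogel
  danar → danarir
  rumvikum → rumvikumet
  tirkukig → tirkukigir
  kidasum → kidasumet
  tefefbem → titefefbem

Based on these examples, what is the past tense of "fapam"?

fapamir

"fapam" has last vowel 'a'. The one such stem in the data (danar → danarir) adds -ir, so the same rule applies.
The other patterns: stems whose last vowel is 'e' add the prefix ti-; stems whose last vowel is 'u' add -et.
So fapam → fapamir.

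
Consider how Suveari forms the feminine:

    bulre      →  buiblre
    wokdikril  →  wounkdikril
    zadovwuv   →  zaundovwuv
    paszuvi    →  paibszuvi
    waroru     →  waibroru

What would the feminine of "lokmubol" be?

lounkmubol

paszuvi and wokdikril both have last vowel 'i' yet inflect differently (paibszuvi, wounkdikril), so the last vowel is not what conditions the rule; whether the stem ends in a vowel or a consonant is.
"lokmubol" ends in a consonant. The stems ending in a consonant (wokdikril → wounkdikril, zadovwuv → zaundovwuv) insert -un- after the first vowel.
The other pattern: stems ending in a vowel insert -ib- after the first vowel.
So lokmubol → lounkmubol.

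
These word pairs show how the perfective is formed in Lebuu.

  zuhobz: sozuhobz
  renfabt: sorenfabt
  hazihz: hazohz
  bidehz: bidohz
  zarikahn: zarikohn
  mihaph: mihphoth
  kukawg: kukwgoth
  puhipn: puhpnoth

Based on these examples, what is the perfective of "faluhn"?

falohn

zuhobz and hazihz both end in -z yet inflect differently (sozuhobz, hazohz), so the final letter is not what conditions the rule; the second-to-last letter is.
"faluhn" has second-to-last letter 'h'. The stems whose second-to-last letter is 'h' (hazihz → hazohz, bidehz → bidohz, zarikahn → zarikohn) change the last vowel to 'o'.
The other patterns: stems whose second-to-last letter is 'b' add the prefix so-; stems whose second-to-last letter is 'p' or 'w' delete the last vowel and add -oth.
So faluhn → falohn.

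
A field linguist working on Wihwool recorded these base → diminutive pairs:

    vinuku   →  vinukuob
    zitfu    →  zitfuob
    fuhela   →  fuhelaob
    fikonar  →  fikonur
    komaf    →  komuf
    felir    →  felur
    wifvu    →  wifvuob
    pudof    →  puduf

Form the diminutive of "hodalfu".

hodalfuob

fikonar and fuhela both have last vowel 'a' yet inflect differently (fikonur, fuhelaob), so the last vowel is not what conditions the rule; whether the stem ends in a vowel or a consonant is.
"hodalfu" ends in a vowel. The stems ending in a vowel (wifvu → wifvuob, zitfu → zitfuob, vinuku → vinukuob) add -ob.
The other pattern: stems ending in a consonant change the last vowel to 'u'.
So hodalfu → hodalfuob.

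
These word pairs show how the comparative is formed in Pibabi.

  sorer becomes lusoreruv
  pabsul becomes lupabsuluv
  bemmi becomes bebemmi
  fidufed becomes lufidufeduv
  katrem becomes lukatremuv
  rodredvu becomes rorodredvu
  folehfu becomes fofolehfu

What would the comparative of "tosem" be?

lutosemuv

rodredvu and pabsul both have last vowel 'u' yet inflect differently (rorodredvu, lupabsuluv), so the last vowel is not what conditions the rule; whether the stem ends in a vowel or a consonant is.
"tosem" ends in a consonant. The stems ending in a consonant (pabsul → lupabsuluv, katrem → lukatremuv, sorer → lusoreruv) add lu- … -uv around the stem.
So tosem → lutosemuv.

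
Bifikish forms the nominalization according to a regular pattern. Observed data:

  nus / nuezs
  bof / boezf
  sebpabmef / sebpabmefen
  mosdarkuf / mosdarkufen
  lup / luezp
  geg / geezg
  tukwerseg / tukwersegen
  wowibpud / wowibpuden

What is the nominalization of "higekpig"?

bof and sebpabmef both end in -f yet inflect differently (boezf, sebpabmefen), so the final letter is not what conditions the rule; the number of vowels is.
"higekpig" has 3 vowels. The stems with 3 vowels (sebpabmef → sebpabmefen, tukwerseg → tukwersegen, mosdarkuf → mosdarkufen) add -en.
The other pattern: stems with 1 vowel insert -ez- after the first vowel.
So higekpig → higekpigen.

higekpigen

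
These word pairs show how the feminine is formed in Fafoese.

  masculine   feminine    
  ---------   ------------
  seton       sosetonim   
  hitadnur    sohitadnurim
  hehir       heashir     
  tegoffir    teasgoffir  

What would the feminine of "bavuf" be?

sobavufim

"bavuf" has last vowel 'u'. The one such stem in the data (hitadnur → sohitadnurim) adds so- … -im around the stem, so the same rule applies.
So bavuf → sobavufim.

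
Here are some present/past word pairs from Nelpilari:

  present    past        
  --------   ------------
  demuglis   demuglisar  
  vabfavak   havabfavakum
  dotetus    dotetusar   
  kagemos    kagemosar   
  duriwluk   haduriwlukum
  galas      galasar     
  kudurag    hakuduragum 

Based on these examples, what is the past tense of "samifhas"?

samifhasar

galas and vabfavak both have last vowel 'a' yet inflect differently (galasar, havabfavakum), so the last vowel is not what conditions the rule; the final letter is.
"samifhas" ends in -s. The stems ending in -s (galas → galasar, demuglis → demuglisar, kagemos → kagemosar) add -ar.
So samifhas → samifhasar.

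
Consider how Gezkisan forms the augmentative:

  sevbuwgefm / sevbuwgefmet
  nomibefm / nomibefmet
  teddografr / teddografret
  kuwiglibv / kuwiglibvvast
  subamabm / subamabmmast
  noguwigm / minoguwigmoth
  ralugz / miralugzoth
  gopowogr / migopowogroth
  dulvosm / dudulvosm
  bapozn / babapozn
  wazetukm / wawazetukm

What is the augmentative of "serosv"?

sevbuwgefm and subamabm both end in -m yet inflect differently (sevbuwgefmet, subamabmmast), so the final letter is not what conditions the rule; the second-to-last letter is.
"serosv" has second-to-last letter 's'. The one such stem in the data (dulvosm → dudulvosm) repeats the first consonant+vowel as a prefix (as do bapozn, wazetukm), so the same rule applies.
So serosv → seserosv.

seserosv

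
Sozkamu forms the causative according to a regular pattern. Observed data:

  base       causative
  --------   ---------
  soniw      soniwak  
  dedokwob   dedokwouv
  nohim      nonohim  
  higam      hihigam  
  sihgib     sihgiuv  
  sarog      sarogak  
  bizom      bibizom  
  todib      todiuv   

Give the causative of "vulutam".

vuvulutam

nohim and sihgib both have last vowel 'i' yet inflect differently (nonohim, sihgiuv), so the last vowel is not what conditions the rule; the final letter is.
"vulutam" ends in -m. The stems ending in -m (bizom → bibizom, nohim → nonohim, higam → hihigam) repeat the first consonant+vowel as a prefix.
So vulutam → vuvulutam.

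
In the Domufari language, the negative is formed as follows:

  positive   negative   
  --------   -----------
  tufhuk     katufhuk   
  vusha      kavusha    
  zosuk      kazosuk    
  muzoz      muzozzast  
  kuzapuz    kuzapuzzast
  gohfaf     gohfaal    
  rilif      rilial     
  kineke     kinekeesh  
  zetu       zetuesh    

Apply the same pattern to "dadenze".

dadenzeesh

tufhuk and kuzapuz both have last vowel 'u' yet inflect differently (katufhuk, kuzapuzzast), so the last vowel is not what conditions the rule; the final letter is.
"dadenze" ends in -e. The one such stem in the data (kineke → kinekeesh) adds -esh, so the same rule applies.
The other patterns: stems ending in -a or -k add the prefix ka-; stems ending in -z double the final consonant and add -ast; stems ending in -f drop the final letter and add -al.
So dadenze → dadenzeesh.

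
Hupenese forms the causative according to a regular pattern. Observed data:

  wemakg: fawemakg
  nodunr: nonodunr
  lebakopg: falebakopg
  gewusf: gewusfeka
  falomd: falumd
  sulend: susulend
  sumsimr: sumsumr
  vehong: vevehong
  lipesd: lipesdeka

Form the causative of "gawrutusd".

falomd and lipesd both end in -d yet inflect differently (falumd, lipesdeka), so the final letter is not what conditions the rule; the second-to-last letter is.
"gawrutusd" has second-to-last letter 's'. The stems whose second-to-last letter is 's' (lipesd → lipesdeka, gewusf → gewusfeka) add -eka.
The other patterns: stems whose second-to-last letter is 'm' change the last vowel to 'u'; stems whose second-to-last letter is 'n' repeat the first consonant+vowel as a prefix; stems whose second-to-last letter is 'k' or 'p' add the prefix fa-.
So gawrutusd → gawrutusdeka.

gawrutusdeka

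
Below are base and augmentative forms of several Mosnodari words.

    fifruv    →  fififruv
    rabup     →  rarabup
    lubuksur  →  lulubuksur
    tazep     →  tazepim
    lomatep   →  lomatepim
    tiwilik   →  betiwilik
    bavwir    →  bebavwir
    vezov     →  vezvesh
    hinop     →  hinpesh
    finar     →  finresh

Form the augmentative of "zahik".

rabup and tazep both end in -p yet inflect differently (rarabup, tazepim), so the final letter is not what conditions the rule; the last vowel is.
"zahik" has last vowel 'i'. The stems whose last vowel is 'i' (tiwilik → betiwilik, bavwir → bebavwir) add the prefix be-.
So zahik → bezahik.

bezahik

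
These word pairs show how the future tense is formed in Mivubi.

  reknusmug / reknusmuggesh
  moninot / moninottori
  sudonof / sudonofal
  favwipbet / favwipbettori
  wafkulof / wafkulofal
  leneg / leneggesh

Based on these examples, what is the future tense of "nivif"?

nivifal

moninot and wafkulof both have last vowel 'o' yet inflect differently (moninottori, wafkulofal), so the last vowel is not what conditions the rule; the final letter is.
"nivif" ends in -f. The stems ending in -f (wafkulof → wafkulofal, sudonof → sudonofal) add -al.
The other patterns: stems ending in -t double the final consonant and add -ori; stems ending in -g double the final consonant and add -esh.
So nivif → nivifal.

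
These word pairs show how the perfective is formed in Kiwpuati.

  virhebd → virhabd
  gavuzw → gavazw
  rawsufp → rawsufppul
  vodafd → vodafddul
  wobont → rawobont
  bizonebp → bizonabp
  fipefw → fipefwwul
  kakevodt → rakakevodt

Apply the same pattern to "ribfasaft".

ribfasafttul

"ribfasaft" has second-to-last letter 'f'. The stems whose second-to-last letter is 'f' (rawsufp → rawsufppul, vodafd → vodafddul, fipefw → fipefwwul) double the final consonant and add -ul.
The other patterns: stems whose second-to-last letter is 'd' or 'n' add the prefix ra-; stems whose second-to-last letter is 'b' or 'z' change the last vowel to 'a'.
So ribfasaft → ribfasafttul.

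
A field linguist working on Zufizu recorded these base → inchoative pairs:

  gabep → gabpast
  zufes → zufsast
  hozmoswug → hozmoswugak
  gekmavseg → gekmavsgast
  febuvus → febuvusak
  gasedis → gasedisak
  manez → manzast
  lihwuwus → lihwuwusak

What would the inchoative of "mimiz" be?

zufes and gasedis both end in -s yet inflect differently (zufsast, gasedisak), so the final letter is not what conditions the rule; the last vowel is.
"mimiz" has last vowel 'i'. The one such stem in the data (gasedis → gasedisak) adds -ak, so the same rule applies.
The other pattern: stems whose last vowel is 'e' delete the last vowel and add -ast.
So mimiz → mimizak.

mimizak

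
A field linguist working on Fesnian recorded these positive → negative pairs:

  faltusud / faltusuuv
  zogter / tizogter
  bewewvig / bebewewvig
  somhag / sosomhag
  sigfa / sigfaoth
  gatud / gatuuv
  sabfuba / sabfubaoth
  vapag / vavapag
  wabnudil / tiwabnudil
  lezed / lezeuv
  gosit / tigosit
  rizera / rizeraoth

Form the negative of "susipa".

susipaoth

somhag and rizera both have last vowel 'a' yet inflect differently (sosomhag, rizeraoth), so the last vowel is not what conditions the rule; the final letter is.
"susipa" ends in -a. The stems ending in -a (rizera → rizeraoth, sigfa → sigfaoth, sabfuba → sabfubaoth) add -oth.
The other patterns: stems ending in -g repeat the first consonant+vowel as a prefix; stems ending in -d drop the final letter and add -uv; stems ending in -l, -r or -t add the prefix ti-.
So susipa → susipaoth.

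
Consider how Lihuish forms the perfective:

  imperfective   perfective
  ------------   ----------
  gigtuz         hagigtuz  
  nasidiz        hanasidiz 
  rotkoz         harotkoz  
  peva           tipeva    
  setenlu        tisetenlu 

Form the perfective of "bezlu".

tibezlu

"bezlu" ends in -u. The one such stem in the data (setenlu → tisetenlu) adds the prefix ti-, so the same rule applies.
The other pattern: stems ending in -z add the prefix ha-.
So bezlu → tibezlu.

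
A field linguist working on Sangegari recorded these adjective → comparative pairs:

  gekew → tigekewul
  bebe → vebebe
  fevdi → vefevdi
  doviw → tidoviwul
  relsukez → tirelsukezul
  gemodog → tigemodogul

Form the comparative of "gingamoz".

doviw and fevdi both have last vowel 'i' yet inflect differently (tidoviwul, vefevdi), so the last vowel is not what conditions the rule; whether the stem ends in a vowel or a consonant is.
"gingamoz" ends in a consonant. The stems ending in a consonant (gemodog → tigemodogul, doviw → tidoviwul, relsukez → tirelsukezul) add ti- … -ul around the stem.
The other pattern: stems ending in a vowel add the prefix ve-.
So gingamoz → tigingamozul.

tigingamozul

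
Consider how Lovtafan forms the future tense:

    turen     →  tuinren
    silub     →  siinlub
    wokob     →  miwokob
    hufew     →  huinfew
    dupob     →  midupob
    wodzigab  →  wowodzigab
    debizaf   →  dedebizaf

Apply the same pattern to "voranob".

wodzigab and wokob both end in -b yet inflect differently (wowodzigab, miwokob), so the final letter is not what conditions the rule; the last vowel is.
"voranob" has last vowel 'o'. The stems whose last vowel is 'o' (wokob → miwokob, dupob → midupob) add the prefix mi-.
The other patterns: stems whose last vowel is 'a' repeat the first consonant+vowel as a prefix; stems whose last vowel is 'e' or 'u' insert -in- after the first vowel.
So voranob → mivoranob.

mivoranob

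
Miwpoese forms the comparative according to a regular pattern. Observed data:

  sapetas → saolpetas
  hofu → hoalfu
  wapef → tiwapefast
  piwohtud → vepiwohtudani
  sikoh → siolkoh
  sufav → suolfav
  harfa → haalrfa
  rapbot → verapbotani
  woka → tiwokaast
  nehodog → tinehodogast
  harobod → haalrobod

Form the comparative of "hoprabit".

"hoprabit" begins with h-. The stems beginning with h- (harfa → haalrfa, hofu → hoalfu, harobod → haalrobod) insert -al- after the first vowel.
So hoprabit → hoalprabit.

hoalprabit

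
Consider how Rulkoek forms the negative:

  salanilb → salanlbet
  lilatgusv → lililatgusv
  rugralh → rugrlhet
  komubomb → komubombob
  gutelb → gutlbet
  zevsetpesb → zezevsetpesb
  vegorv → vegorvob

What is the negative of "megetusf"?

gutelb and zevsetpesb both end in -b yet inflect differently (gutlbet, zezevsetpesb), so the final letter is not what conditions the rule; the second-to-last letter is.
"megetusf" has second-to-last letter 's'. The stems whose second-to-last letter is 's' (lilatgusv → lililatgusv, zevsetpesb → zezevsetpesb) repeat the first consonant+vowel as a prefix.
The other patterns: stems whose second-to-last letter is 'l' delete the last vowel and add -et; stems whose second-to-last letter is 'm' or 'r' add -ob.
So megetusf → memegetusf.

memegetusf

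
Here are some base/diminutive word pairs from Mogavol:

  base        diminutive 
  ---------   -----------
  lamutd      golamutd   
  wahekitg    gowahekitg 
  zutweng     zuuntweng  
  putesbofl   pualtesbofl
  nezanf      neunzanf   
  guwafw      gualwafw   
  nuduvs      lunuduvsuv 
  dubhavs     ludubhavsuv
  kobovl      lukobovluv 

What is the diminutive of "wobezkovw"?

luwobezkovwuv

wahekitg and zutweng both end in -g yet inflect differently (gowahekitg, zuuntweng), so the final letter is not what conditions the rule; the second-to-last letter is.
"wobezkovw" has second-to-last letter 'v'. The stems whose second-to-last letter is 'v' (nuduvs → lunuduvsuv, kobovl → lukobovluv, dubhavs → ludubhavsuv) add lu- … -uv around the stem.
The other patterns: stems whose second-to-last letter is 't' add the prefix go-; stems whose second-to-last letter is 'n' insert -un- after the first vowel; stems whose second-to-last letter is 'f' insert -al- after the first vowel.
So wobezkovw → luwobezkovwuv.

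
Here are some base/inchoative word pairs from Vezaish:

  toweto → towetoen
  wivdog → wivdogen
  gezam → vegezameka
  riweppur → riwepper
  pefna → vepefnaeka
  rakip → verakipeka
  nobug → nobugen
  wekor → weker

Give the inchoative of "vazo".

vazoen

"vazo" ends in -o. The one such stem in the data (toweto → towetoen) adds -en, so the same rule applies.
So vazo → vazoen.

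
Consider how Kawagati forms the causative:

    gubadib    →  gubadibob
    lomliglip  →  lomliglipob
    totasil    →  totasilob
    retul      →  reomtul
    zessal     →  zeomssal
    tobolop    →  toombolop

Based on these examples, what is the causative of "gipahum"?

totasil and retul both end in -l yet inflect differently (totasilob, reomtul), so the final letter is not what conditions the rule; the last vowel is.
"gipahum" has last vowel 'u'. The one such stem in the data (retul → reomtul) inserts -om- after the first vowel (as do zessal, tobolop), so the same rule applies.
The other pattern: stems whose last vowel is 'i' add -ob.
So gipahum → giompahum.

giompahum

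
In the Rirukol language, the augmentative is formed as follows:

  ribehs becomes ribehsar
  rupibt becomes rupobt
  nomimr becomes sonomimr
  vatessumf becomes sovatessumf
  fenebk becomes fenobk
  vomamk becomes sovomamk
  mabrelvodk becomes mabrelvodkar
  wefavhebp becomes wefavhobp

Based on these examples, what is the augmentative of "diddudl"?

fenebk and vomamk both end in -k yet inflect differently (fenobk, sovomamk), so the final letter is not what conditions the rule; the second-to-last letter is.
"diddudl" has second-to-last letter 'd'. The one such stem in the data (mabrelvodk → mabrelvodkar) adds -ar, so the same rule applies.
So diddudl → diddudlar.

diddudlar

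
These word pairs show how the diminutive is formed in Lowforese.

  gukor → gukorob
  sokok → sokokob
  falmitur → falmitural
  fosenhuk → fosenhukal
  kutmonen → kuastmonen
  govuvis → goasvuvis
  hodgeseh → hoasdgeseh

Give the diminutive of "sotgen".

gukor and falmitur both end in -r yet inflect differently (gukorob, falmitural), so the final letter is not what conditions the rule; the last vowel is.
"sotgen" has last vowel 'e'. The stems whose last vowel is 'e' (kutmonen → kuastmonen, hodgeseh → hoasdgeseh) insert -as- after the first vowel.
So sotgen → soastgen.

soastgen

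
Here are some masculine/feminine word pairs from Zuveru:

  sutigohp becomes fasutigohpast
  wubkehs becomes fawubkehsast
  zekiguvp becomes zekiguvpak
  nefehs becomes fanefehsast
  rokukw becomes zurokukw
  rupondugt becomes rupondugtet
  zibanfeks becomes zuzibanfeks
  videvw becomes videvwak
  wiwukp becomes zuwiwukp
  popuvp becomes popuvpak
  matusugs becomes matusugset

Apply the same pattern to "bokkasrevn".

videvw and rokukw both end in -w yet inflect differently (videvwak, zurokukw), so the final letter is not what conditions the rule; the second-to-last letter is.
"bokkasrevn" has second-to-last letter 'v'. The stems whose second-to-last letter is 'v' (videvw → videvwak, popuvp → popuvpak, zekiguvp → zekiguvpak) add -ak.
So bokkasrevn → bokkasrevnak.

bokkasrevnak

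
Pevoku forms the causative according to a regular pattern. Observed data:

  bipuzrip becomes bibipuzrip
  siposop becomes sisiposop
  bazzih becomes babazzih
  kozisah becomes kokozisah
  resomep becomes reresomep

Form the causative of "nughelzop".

Every pair shown (bipuzrip → bibipuzrip, siposop → sisiposop, bazzih → babazzih, …) follows the same rule: repeat the first consonant+vowel as a prefix.
So nughelzop → nunughelzop.

nunughelzop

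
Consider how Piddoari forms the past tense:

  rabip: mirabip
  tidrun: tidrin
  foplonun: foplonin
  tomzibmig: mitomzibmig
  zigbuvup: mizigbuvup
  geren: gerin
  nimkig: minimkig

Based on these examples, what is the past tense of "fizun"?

fizin

"fizun" ends in -n. The stems ending in -n (foplonun → foplonin, tidrun → tidrin, geren → gerin) change the last vowel to 'i'.
So fizun → fizin.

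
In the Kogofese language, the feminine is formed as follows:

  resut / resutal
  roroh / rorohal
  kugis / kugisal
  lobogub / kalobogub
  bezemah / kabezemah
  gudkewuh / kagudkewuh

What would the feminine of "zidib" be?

roroh and bezemah both end in -h yet inflect differently (rorohal, kabezemah), so the final letter is not what conditions the rule; the number of vowels is.
"zidib" has 2 vowels. The stems with 2 vowels (resut → resutal, roroh → rorohal, kugis → kugisal) add -al.
So zidib → zidibal.

zidibal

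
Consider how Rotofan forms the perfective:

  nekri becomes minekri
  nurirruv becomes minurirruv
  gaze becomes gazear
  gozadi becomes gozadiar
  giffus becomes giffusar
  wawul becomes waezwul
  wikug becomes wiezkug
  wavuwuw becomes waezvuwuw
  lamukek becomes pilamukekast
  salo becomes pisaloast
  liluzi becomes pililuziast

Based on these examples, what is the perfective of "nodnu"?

minodnu

"nodnu" begins with n-. The stems beginning with n- (nekri → minekri, nurirruv → minurirruv) add the prefix mi-.
So nodnu → minodnu.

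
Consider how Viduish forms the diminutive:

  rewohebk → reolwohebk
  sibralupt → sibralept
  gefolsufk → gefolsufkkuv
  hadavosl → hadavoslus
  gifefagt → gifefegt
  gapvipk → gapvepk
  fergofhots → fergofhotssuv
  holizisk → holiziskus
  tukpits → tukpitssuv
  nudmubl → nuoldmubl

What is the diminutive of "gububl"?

guolbubl

gefolsufk and rewohebk both end in -k yet inflect differently (gefolsufkkuv, reolwohebk), so the final letter is not what conditions the rule; the second-to-last letter is.
"gububl" has second-to-last letter 'b'. The stems whose second-to-last letter is 'b' (rewohebk → reolwohebk, nudmubl → nuoldmubl) insert -ol- after the first vowel.
The other patterns: stems whose second-to-last letter is 'f' or 't' double the final consonant and add -uv; stems whose second-to-last letter is 'g' or 'p' change the last vowel to 'e'; stems whose second-to-last letter is 's' add -us.
So gububl → guolbubl.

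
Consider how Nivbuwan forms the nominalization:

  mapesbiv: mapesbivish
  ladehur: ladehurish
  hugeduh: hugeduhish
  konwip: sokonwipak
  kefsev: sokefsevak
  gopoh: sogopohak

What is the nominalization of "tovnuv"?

mapesbiv and kefsev both end in -v yet inflect differently (mapesbivish, sokefsevak), so the final letter is not what conditions the rule; the number of vowels is.
"tovnuv" has 2 vowels. The stems with 2 vowels (konwip → sokonwipak, kefsev → sokefsevak, gopoh → sogopohak) add so- … -ak around the stem.
The other pattern: stems with 3 vowels add -ish.
So tovnuv → sotovnuvak.

sotovnuvak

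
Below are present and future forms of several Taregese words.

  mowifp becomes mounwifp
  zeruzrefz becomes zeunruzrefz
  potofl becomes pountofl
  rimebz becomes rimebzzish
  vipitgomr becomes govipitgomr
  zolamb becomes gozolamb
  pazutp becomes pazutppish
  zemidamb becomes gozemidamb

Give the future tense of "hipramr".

mowifp and pazutp both end in -p yet inflect differently (mounwifp, pazutppish), so the final letter is not what conditions the rule; the second-to-last letter is.
"hipramr" has second-to-last letter 'm'. The stems whose second-to-last letter is 'm' (zemidamb → gozemidamb, vipitgomr → govipitgomr, zolamb → gozolamb) add the prefix go-.
The other patterns: stems whose second-to-last letter is 'f' insert -un- after the first vowel; stems whose second-to-last letter is 'b' or 't' double the final consonant and add -ish.
So hipramr → gohipramr.

gohipramr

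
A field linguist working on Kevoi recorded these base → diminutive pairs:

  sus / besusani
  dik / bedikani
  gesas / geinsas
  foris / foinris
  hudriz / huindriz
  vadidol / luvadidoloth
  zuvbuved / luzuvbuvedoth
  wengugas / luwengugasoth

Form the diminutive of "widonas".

luwidonasoth

"widonas" has 3 vowels. The stems with 3 vowels (vadidol → luvadidoloth, zuvbuved → luzuvbuvedoth, wengugas → luwengugasoth) add lu- … -oth around the stem.
The other patterns: stems with 1 vowel add be- … -ani around the stem; stems with 2 vowels insert -in- after the first vowel.
So widonas → luwidonasoth.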